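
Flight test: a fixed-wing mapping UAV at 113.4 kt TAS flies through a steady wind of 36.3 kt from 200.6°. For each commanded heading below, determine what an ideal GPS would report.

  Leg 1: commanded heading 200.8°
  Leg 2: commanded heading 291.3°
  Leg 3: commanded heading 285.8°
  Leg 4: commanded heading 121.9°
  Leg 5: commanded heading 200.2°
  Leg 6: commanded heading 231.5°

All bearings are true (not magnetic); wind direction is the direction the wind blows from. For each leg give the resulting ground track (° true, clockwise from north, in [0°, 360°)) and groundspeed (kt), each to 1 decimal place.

Leg 1: heading 200.8°; drift +0.1° → track 200.9°, groundspeed 77.1 kt
Leg 2: heading 291.3°; drift +17.7° → track 309.0°, groundspeed 119.5 kt
Leg 3: heading 285.8°; drift +18.1° → track 303.9°, groundspeed 116.1 kt
Leg 4: heading 121.9°; drift -18.5° → track 103.4°, groundspeed 112.1 kt
Leg 5: heading 200.2°; drift -0.2° → track 200.0°, groundspeed 77.1 kt
Leg 6: heading 231.5°; drift +12.8° → track 244.3°, groundspeed 84.3 kt

Leg 1: track=200.9°, groundspeed=77.1 kt
Leg 2: track=309.0°, groundspeed=119.5 kt
Leg 3: track=303.9°, groundspeed=116.1 kt
Leg 4: track=103.4°, groundspeed=112.1 kt
Leg 5: track=200.0°, groundspeed=77.1 kt
Leg 6: track=244.3°, groundspeed=84.3 kt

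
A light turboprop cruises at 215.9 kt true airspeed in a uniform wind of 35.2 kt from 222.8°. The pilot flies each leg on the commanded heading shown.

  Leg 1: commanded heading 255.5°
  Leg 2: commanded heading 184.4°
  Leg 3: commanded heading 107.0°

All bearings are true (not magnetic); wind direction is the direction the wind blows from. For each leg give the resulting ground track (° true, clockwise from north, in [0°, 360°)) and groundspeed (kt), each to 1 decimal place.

Leg 1: heading 255.5°; drift +5.8° → track 261.3°, groundspeed 187.2 kt
Leg 2: heading 184.4°; drift -6.6° → track 177.8°, groundspeed 189.6 kt
Leg 3: heading 107.0°; drift -7.8° → track 99.2°, groundspeed 233.4 kt

Leg 1: track=261.3°, groundspeed=187.2 kt
Leg 2: track=177.8°, groundspeed=189.6 kt
Leg 3: track=99.2°, groundspeed=233.4 kt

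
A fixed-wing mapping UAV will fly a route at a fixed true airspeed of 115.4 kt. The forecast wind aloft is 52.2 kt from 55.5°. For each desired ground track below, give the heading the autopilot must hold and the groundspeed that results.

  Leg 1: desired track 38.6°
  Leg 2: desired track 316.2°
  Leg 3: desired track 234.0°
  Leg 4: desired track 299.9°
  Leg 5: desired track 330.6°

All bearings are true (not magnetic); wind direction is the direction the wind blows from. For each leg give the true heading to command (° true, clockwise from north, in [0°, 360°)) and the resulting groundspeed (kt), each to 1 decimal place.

Leg 1: heading=46.2°, groundspeed=64.5 kt
Leg 2: heading=342.7°, groundspeed=111.7 kt
Leg 3: heading=233.3°, groundspeed=167.6 kt
Leg 4: heading=324.0°, groundspeed=127.9 kt
Leg 5: heading=357.4°, groundspeed=98.4 kt

Leg 1: desired track 38.6°; wind correction +7.6° → command heading 46.2°, groundspeed 64.5 kt
Leg 2: desired track 316.2°; wind correction +26.5° → command heading 342.7°, groundspeed 111.7 kt
Leg 3: desired track 234.0°; wind correction -0.7° → command heading 233.3°, groundspeed 167.6 kt
Leg 4: desired track 299.9°; wind correction +24.1° → command heading 324.0°, groundspeed 127.9 kt
Leg 5: desired track 330.6°; wind correction +26.8° → command heading 357.4°, groundspeed 98.4 kt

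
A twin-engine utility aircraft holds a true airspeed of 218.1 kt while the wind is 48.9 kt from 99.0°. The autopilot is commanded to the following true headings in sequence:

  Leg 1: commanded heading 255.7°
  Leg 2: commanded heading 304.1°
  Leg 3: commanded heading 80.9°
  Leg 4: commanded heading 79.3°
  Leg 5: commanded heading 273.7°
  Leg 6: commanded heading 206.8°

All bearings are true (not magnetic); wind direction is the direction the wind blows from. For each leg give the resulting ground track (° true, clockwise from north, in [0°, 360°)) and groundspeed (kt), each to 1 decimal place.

Leg 1: track=259.9°, groundspeed=263.7 kt
Leg 2: track=299.6°, groundspeed=263.2 kt
Leg 3: track=75.8°, groundspeed=172.3 kt
Leg 4: track=73.8°, groundspeed=172.8 kt
Leg 5: track=274.7°, groundspeed=266.8 kt
Leg 6: track=218.1°, groundspeed=237.7 kt

Leg 1: heading 255.7°; drift +4.2° → track 259.9°, groundspeed 263.7 kt
Leg 2: heading 304.1°; drift -4.5° → track 299.6°, groundspeed 263.2 kt
Leg 3: heading 80.9°; drift -5.1° → track 75.8°, groundspeed 172.3 kt
Leg 4: heading 79.3°; drift -5.5° → track 73.8°, groundspeed 172.8 kt
Leg 5: heading 273.7°; drift +1.0° → track 274.7°, groundspeed 266.8 kt
Leg 6: heading 206.8°; drift +11.3° → track 218.1°, groundspeed 237.7 kt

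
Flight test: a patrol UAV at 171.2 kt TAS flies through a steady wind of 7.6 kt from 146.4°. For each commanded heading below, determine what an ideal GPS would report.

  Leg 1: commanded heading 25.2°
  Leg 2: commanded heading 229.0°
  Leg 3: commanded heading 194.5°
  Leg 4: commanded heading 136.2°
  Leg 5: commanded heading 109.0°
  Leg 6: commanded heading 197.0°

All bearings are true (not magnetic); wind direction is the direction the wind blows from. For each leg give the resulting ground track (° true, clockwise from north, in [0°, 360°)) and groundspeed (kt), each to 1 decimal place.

Leg 1: heading 25.2°; drift -2.1° → track 23.1°, groundspeed 175.3 kt
Leg 2: heading 229.0°; drift +2.5° → track 231.5°, groundspeed 170.4 kt
Leg 3: heading 194.5°; drift +2.0° → track 196.5°, groundspeed 166.2 kt
Leg 4: heading 136.2°; drift -0.5° → track 135.7°, groundspeed 163.7 kt
Leg 5: heading 109.0°; drift -1.6° → track 107.4°, groundspeed 165.2 kt
Leg 6: heading 197.0°; drift +2.0° → track 199.0°, groundspeed 166.5 kt

Leg 1: track=23.1°, groundspeed=175.3 kt
Leg 2: track=231.5°, groundspeed=170.4 kt
Leg 3: track=196.5°, groundspeed=166.2 kt
Leg 4: track=135.7°, groundspeed=163.7 kt
Leg 5: track=107.4°, groundspeed=165.2 kt
Leg 6: track=199.0°, groundspeed=166.5 kt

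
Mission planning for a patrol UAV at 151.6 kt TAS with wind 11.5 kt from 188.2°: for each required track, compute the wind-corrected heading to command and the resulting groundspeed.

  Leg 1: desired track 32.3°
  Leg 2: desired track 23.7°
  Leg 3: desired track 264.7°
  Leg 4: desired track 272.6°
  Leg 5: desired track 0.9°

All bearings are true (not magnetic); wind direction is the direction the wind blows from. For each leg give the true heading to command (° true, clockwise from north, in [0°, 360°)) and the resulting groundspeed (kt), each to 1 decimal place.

Leg 1: heading=34.1°, groundspeed=162.0 kt
Leg 2: heading=24.9°, groundspeed=162.7 kt
Leg 3: heading=260.5°, groundspeed=148.5 kt
Leg 4: heading=268.3°, groundspeed=150.0 kt
Leg 5: heading=0.3°, groundspeed=163.0 kt

Leg 1: desired track 32.3°; wind correction +1.8° → command heading 34.1°, groundspeed 162.0 kt
Leg 2: desired track 23.7°; wind correction +1.2° → command heading 24.9°, groundspeed 162.7 kt
Leg 3: desired track 264.7°; wind correction -4.2° → command heading 260.5°, groundspeed 148.5 kt
Leg 4: desired track 272.6°; wind correction -4.3° → command heading 268.3°, groundspeed 150.0 kt
Leg 5: desired track 0.9°; wind correction -0.6° → command heading 0.3°, groundspeed 163.0 kt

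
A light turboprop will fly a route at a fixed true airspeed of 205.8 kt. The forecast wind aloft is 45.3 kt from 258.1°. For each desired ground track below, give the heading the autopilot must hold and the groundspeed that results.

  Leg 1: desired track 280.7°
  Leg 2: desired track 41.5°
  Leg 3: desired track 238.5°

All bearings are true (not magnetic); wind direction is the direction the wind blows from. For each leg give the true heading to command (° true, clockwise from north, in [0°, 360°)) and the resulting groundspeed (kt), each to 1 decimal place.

Leg 1: heading=275.8°, groundspeed=163.2 kt
Leg 2: heading=34.0°, groundspeed=240.4 kt
Leg 3: heading=242.7°, groundspeed=162.6 kt

Leg 1: desired track 280.7°; wind correction -4.9° → command heading 275.8°, groundspeed 163.2 kt
Leg 2: desired track 41.5°; wind correction -7.5° → command heading 34.0°, groundspeed 240.4 kt
Leg 3: desired track 238.5°; wind correction +4.2° → command heading 242.7°, groundspeed 162.6 kt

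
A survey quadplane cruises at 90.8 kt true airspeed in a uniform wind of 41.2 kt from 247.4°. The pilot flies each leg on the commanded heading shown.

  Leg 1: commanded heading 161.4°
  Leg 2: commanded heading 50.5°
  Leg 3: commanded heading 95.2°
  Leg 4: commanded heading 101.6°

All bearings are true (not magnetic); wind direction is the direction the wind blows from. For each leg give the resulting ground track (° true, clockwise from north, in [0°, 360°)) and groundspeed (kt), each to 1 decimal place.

Leg 1: track=136.3°, groundspeed=97.1 kt
Leg 2: track=55.8°, groundspeed=130.8 kt
Leg 3: track=86.6°, groundspeed=128.7 kt
Leg 4: track=91.1°, groundspeed=127.0 kt

Leg 1: heading 161.4°; drift -25.1° → track 136.3°, groundspeed 97.1 kt
Leg 2: heading 50.5°; drift +5.3° → track 55.8°, groundspeed 130.8 kt
Leg 3: heading 95.2°; drift -8.6° → track 86.6°, groundspeed 128.7 kt
Leg 4: heading 101.6°; drift -10.5° → track 91.1°, groundspeed 127.0 kt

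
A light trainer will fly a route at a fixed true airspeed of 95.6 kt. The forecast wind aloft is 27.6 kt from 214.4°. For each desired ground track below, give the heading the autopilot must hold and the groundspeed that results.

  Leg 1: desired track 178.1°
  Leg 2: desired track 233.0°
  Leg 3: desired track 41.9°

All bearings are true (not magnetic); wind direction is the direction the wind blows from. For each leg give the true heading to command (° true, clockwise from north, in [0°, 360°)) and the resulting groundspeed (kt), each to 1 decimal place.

Leg 1: heading=187.9°, groundspeed=71.9 kt
Leg 2: heading=227.7°, groundspeed=69.0 kt
Leg 3: heading=44.1°, groundspeed=122.9 kt

Leg 1: desired track 178.1°; wind correction +9.8° → command heading 187.9°, groundspeed 71.9 kt
Leg 2: desired track 233.0°; wind correction -5.3° → command heading 227.7°, groundspeed 69.0 kt
Leg 3: desired track 41.9°; wind correction +2.2° → command heading 44.1°, groundspeed 122.9 kt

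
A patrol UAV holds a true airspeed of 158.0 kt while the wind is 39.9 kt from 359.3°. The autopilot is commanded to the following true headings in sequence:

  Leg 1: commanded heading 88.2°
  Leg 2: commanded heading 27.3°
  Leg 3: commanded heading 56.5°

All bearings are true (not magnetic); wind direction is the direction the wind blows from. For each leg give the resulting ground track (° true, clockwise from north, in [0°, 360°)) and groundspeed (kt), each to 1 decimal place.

Leg 1: heading 88.2°; drift +14.2° → track 102.4°, groundspeed 162.2 kt
Leg 2: heading 27.3°; drift +8.7° → track 36.0°, groundspeed 124.2 kt
Leg 3: heading 56.5°; drift +13.8° → track 70.3°, groundspeed 140.4 kt

Leg 1: track=102.4°, groundspeed=162.2 kt
Leg 2: track=36.0°, groundspeed=124.2 kt
Leg 3: track=70.3°, groundspeed=140.4 kt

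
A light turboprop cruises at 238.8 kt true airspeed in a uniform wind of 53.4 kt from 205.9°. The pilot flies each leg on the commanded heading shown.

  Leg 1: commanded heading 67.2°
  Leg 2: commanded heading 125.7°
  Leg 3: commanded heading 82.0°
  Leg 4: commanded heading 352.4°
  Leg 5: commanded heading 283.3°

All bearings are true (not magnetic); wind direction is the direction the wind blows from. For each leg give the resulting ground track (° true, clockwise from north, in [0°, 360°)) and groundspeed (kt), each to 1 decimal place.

Leg 1: track=60.0°, groundspeed=281.1 kt
Leg 2: track=112.8°, groundspeed=235.7 kt
Leg 3: track=72.6°, groundspeed=272.2 kt
Leg 4: track=358.3°, groundspeed=284.9 kt
Leg 5: track=296.2°, groundspeed=233.1 kt

Leg 1: heading 67.2°; drift -7.2° → track 60.0°, groundspeed 281.1 kt
Leg 2: heading 125.7°; drift -12.9° → track 112.8°, groundspeed 235.7 kt
Leg 3: heading 82.0°; drift -9.4° → track 72.6°, groundspeed 272.2 kt
Leg 4: heading 352.4°; drift +5.9° → track 358.3°, groundspeed 284.9 kt
Leg 5: heading 283.3°; drift +12.9° → track 296.2°, groundspeed 233.1 kt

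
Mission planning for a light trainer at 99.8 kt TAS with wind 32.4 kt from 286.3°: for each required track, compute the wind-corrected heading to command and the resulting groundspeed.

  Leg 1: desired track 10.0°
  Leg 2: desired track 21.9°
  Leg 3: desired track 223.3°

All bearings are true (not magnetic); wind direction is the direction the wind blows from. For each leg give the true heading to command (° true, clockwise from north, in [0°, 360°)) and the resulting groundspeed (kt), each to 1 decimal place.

Leg 1: heading=351.2°, groundspeed=90.9 kt
Leg 2: heading=3.0°, groundspeed=97.6 kt
Leg 3: heading=240.1°, groundspeed=80.8 kt

Leg 1: desired track 10.0°; wind correction -18.8° → command heading 351.2°, groundspeed 90.9 kt
Leg 2: desired track 21.9°; wind correction -18.9° → command heading 3.0°, groundspeed 97.6 kt
Leg 3: desired track 223.3°; wind correction +16.8° → command heading 240.1°, groundspeed 80.8 kt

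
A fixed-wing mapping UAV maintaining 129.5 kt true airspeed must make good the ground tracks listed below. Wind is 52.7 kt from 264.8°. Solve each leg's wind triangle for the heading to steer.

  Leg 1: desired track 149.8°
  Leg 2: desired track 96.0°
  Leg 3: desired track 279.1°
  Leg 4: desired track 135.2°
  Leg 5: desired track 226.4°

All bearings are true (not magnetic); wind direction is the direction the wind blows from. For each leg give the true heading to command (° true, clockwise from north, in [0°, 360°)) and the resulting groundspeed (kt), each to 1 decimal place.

Leg 1: heading=171.4°, groundspeed=142.6 kt
Leg 2: heading=100.5°, groundspeed=180.8 kt
Leg 3: heading=273.3°, groundspeed=77.8 kt
Leg 4: heading=153.5°, groundspeed=156.6 kt
Leg 5: heading=241.0°, groundspeed=84.0 kt

Leg 1: desired track 149.8°; wind correction +21.6° → command heading 171.4°, groundspeed 142.6 kt
Leg 2: desired track 96.0°; wind correction +4.5° → command heading 100.5°, groundspeed 180.8 kt
Leg 3: desired track 279.1°; wind correction -5.8° → command heading 273.3°, groundspeed 77.8 kt
Leg 4: desired track 135.2°; wind correction +18.3° → command heading 153.5°, groundspeed 156.6 kt
Leg 5: desired track 226.4°; wind correction +14.6° → command heading 241.0°, groundspeed 84.0 kt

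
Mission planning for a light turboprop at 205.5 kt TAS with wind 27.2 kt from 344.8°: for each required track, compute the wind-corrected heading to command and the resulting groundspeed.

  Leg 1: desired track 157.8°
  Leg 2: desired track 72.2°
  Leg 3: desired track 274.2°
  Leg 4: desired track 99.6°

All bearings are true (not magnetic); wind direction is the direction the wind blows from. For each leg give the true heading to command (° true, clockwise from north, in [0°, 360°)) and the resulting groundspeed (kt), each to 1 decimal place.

Leg 1: heading=156.9°, groundspeed=232.5 kt
Leg 2: heading=64.6°, groundspeed=202.5 kt
Leg 3: heading=281.4°, groundspeed=194.9 kt
Leg 4: heading=92.7°, groundspeed=215.4 kt

Leg 1: desired track 157.8°; wind correction -0.9° → command heading 156.9°, groundspeed 232.5 kt
Leg 2: desired track 72.2°; wind correction -7.6° → command heading 64.6°, groundspeed 202.5 kt
Leg 3: desired track 274.2°; wind correction +7.2° → command heading 281.4°, groundspeed 194.9 kt
Leg 4: desired track 99.6°; wind correction -6.9° → command heading 92.7°, groundspeed 215.4 kt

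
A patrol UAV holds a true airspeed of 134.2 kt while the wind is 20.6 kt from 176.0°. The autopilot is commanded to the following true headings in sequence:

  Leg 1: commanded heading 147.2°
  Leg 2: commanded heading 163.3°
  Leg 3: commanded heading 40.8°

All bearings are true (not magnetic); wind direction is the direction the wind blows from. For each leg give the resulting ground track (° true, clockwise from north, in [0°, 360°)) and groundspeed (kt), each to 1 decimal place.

Leg 1: track=142.3°, groundspeed=116.6 kt
Leg 2: track=161.0°, groundspeed=114.2 kt
Leg 3: track=35.2°, groundspeed=149.5 kt

Leg 1: heading 147.2°; drift -4.9° → track 142.3°, groundspeed 116.6 kt
Leg 2: heading 163.3°; drift -2.3° → track 161.0°, groundspeed 114.2 kt
Leg 3: heading 40.8°; drift -5.6° → track 35.2°, groundspeed 149.5 kt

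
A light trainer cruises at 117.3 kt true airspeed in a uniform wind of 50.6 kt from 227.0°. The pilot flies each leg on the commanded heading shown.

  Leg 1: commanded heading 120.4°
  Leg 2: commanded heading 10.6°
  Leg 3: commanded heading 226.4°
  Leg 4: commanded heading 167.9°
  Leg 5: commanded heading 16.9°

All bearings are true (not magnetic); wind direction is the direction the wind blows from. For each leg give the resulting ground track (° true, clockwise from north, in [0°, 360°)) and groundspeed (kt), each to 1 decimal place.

Leg 1: track=100.2°, groundspeed=140.4 kt
Leg 2: track=21.4°, groundspeed=160.9 kt
Leg 3: track=225.9°, groundspeed=66.7 kt
Leg 4: track=142.5°, groundspeed=101.1 kt
Leg 5: track=25.9°, groundspeed=163.1 kt

Leg 1: heading 120.4°; drift -20.2° → track 100.2°, groundspeed 140.4 kt
Leg 2: heading 10.6°; drift +10.8° → track 21.4°, groundspeed 160.9 kt
Leg 3: heading 226.4°; drift -0.5° → track 225.9°, groundspeed 66.7 kt
Leg 4: heading 167.9°; drift -25.4° → track 142.5°, groundspeed 101.1 kt
Leg 5: heading 16.9°; drift +9.0° → track 25.9°, groundspeed 163.1 kt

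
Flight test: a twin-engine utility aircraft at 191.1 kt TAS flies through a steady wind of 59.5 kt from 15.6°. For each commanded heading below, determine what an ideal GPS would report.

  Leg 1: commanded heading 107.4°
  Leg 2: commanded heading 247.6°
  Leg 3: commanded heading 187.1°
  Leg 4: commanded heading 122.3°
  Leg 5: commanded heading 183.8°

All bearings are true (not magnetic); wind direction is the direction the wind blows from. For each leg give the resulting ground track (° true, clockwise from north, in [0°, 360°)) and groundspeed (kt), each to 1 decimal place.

Leg 1: track=124.5°, groundspeed=201.9 kt
Leg 2: track=236.0°, groundspeed=232.5 kt
Leg 3: track=189.1°, groundspeed=250.1 kt
Leg 4: track=137.6°, groundspeed=215.9 kt
Leg 5: track=186.6°, groundspeed=249.6 kt

Leg 1: heading 107.4°; drift +17.1° → track 124.5°, groundspeed 201.9 kt
Leg 2: heading 247.6°; drift -11.6° → track 236.0°, groundspeed 232.5 kt
Leg 3: heading 187.1°; drift +2.0° → track 189.1°, groundspeed 250.1 kt
Leg 4: heading 122.3°; drift +15.3° → track 137.6°, groundspeed 215.9 kt
Leg 5: heading 183.8°; drift +2.8° → track 186.6°, groundspeed 249.6 kt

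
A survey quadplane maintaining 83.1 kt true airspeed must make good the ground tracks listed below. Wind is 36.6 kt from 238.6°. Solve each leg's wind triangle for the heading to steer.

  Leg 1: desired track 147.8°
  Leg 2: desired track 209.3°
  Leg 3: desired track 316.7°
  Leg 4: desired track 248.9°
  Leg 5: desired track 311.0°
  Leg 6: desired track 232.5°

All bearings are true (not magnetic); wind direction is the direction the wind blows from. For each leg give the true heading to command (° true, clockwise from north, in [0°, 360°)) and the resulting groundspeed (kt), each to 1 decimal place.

Leg 1: desired track 147.8°; wind correction +26.1° → command heading 173.9°, groundspeed 75.1 kt
Leg 2: desired track 209.3°; wind correction +12.4° → command heading 221.7°, groundspeed 49.2 kt
Leg 3: desired track 316.7°; wind correction -25.5° → command heading 291.2°, groundspeed 67.4 kt
Leg 4: desired track 248.9°; wind correction -4.5° → command heading 244.4°, groundspeed 46.8 kt
Leg 5: desired track 311.0°; wind correction -24.8° → command heading 286.2°, groundspeed 64.4 kt
Leg 6: desired track 232.5°; wind correction +2.7° → command heading 235.2°, groundspeed 46.6 kt

Leg 1: heading=173.9°, groundspeed=75.1 kt
Leg 2: heading=221.7°, groundspeed=49.2 kt
Leg 3: heading=291.2°, groundspeed=67.4 kt
Leg 4: heading=244.4°, groundspeed=46.8 kt
Leg 5: heading=286.2°, groundspeed=64.4 kt
Leg 6: heading=235.2°, groundspeed=46.6 kt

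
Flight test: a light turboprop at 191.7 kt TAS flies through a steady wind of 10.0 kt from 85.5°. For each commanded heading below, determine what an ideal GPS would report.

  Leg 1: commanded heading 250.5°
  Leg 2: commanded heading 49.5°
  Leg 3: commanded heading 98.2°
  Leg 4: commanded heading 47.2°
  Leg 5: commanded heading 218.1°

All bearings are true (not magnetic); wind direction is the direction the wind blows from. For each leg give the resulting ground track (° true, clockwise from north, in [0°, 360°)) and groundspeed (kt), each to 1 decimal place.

Leg 1: heading 250.5°; drift +0.7° → track 251.2°, groundspeed 201.4 kt
Leg 2: heading 49.5°; drift -1.8° → track 47.7°, groundspeed 183.7 kt
Leg 3: heading 98.2°; drift +0.7° → track 98.9°, groundspeed 182.0 kt
Leg 4: heading 47.2°; drift -1.9° → track 45.3°, groundspeed 184.0 kt
Leg 5: heading 218.1°; drift +2.1° → track 220.2°, groundspeed 198.6 kt

Leg 1: track=251.2°, groundspeed=201.4 kt
Leg 2: track=47.7°, groundspeed=183.7 kt
Leg 3: track=98.9°, groundspeed=182.0 kt
Leg 4: track=45.3°, groundspeed=184.0 kt
Leg 5: track=220.2°, groundspeed=198.6 kt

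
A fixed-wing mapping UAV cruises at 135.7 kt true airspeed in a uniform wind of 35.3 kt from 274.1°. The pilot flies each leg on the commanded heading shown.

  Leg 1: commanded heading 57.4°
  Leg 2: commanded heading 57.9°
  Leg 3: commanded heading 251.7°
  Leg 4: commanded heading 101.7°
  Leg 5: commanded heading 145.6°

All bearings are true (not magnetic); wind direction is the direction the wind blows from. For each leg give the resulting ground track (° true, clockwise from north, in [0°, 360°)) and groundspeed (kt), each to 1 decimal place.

Leg 1: heading 57.4°; drift +7.3° → track 64.7°, groundspeed 165.4 kt
Leg 2: heading 57.9°; drift +7.2° → track 65.1°, groundspeed 165.5 kt
Leg 3: heading 251.7°; drift -7.4° → track 244.3°, groundspeed 103.9 kt
Leg 4: heading 101.7°; drift -1.6° → track 100.1°, groundspeed 170.8 kt
Leg 5: heading 145.6°; drift -9.9° → track 135.7°, groundspeed 160.1 kt

Leg 1: track=64.7°, groundspeed=165.4 kt
Leg 2: track=65.1°, groundspeed=165.5 kt
Leg 3: track=244.3°, groundspeed=103.9 kt
Leg 4: track=100.1°, groundspeed=170.8 kt
Leg 5: track=135.7°, groundspeed=160.1 kt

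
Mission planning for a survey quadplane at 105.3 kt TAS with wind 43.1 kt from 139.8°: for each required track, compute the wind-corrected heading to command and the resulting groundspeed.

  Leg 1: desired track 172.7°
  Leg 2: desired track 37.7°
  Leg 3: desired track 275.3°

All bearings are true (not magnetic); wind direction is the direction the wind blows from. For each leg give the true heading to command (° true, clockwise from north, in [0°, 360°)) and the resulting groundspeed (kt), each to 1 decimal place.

Leg 1: heading=159.9°, groundspeed=66.5 kt
Leg 2: heading=61.3°, groundspeed=105.5 kt
Leg 3: heading=258.6°, groundspeed=131.6 kt

Leg 1: desired track 172.7°; wind correction -12.8° → command heading 159.9°, groundspeed 66.5 kt
Leg 2: desired track 37.7°; wind correction +23.6° → command heading 61.3°, groundspeed 105.5 kt
Leg 3: desired track 275.3°; wind correction -16.7° → command heading 258.6°, groundspeed 131.6 kt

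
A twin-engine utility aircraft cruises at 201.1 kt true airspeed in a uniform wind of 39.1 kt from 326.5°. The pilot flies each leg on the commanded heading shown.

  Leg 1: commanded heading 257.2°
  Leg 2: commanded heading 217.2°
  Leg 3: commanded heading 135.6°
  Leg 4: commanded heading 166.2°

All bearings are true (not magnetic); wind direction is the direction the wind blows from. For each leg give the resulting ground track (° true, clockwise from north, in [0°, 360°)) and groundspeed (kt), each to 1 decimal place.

Leg 1: heading 257.2°; drift -11.1° → track 246.1°, groundspeed 190.8 kt
Leg 2: heading 217.2°; drift -9.8° → track 207.4°, groundspeed 217.2 kt
Leg 3: heading 135.6°; drift +1.8° → track 137.4°, groundspeed 239.6 kt
Leg 4: heading 166.2°; drift -3.2° → track 163.0°, groundspeed 238.3 kt

Leg 1: track=246.1°, groundspeed=190.8 kt
Leg 2: track=207.4°, groundspeed=217.2 kt
Leg 3: track=137.4°, groundspeed=239.6 kt
Leg 4: track=163.0°, groundspeed=238.3 kt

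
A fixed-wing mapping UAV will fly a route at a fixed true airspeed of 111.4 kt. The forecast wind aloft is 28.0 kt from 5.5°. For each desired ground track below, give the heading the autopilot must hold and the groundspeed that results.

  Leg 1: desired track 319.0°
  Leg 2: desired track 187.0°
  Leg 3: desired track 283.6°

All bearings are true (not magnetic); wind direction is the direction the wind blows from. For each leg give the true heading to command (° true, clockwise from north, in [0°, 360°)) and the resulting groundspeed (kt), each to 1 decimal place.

Leg 1: desired track 319.0°; wind correction +10.5° → command heading 329.5°, groundspeed 90.3 kt
Leg 2: desired track 187.0°; wind correction +0.4° → command heading 187.4°, groundspeed 139.4 kt
Leg 3: desired track 283.6°; wind correction +14.4° → command heading 298.0°, groundspeed 104.0 kt

Leg 1: heading=329.5°, groundspeed=90.3 kt
Leg 2: heading=187.4°, groundspeed=139.4 kt
Leg 3: heading=298.0°, groundspeed=104.0 kt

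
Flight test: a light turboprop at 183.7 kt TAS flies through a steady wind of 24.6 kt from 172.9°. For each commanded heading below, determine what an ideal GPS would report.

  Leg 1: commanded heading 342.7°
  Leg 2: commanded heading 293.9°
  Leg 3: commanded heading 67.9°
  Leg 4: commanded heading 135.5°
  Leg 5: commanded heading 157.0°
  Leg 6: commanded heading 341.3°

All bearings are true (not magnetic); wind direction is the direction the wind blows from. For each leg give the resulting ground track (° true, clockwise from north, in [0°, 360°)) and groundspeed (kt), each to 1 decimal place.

Leg 1: heading 342.7°; drift +1.2° → track 343.9°, groundspeed 208.0 kt
Leg 2: heading 293.9°; drift +6.1° → track 300.0°, groundspeed 197.5 kt
Leg 3: heading 67.9°; drift -7.1° → track 60.8°, groundspeed 191.5 kt
Leg 4: heading 135.5°; drift -5.2° → track 130.3°, groundspeed 164.8 kt
Leg 5: heading 157.0°; drift -2.4° → track 154.6°, groundspeed 160.2 kt
Leg 6: heading 341.3°; drift +1.4° → track 342.7°, groundspeed 207.9 kt

Leg 1: track=343.9°, groundspeed=208.0 kt
Leg 2: track=300.0°, groundspeed=197.5 kt
Leg 3: track=60.8°, groundspeed=191.5 kt
Leg 4: track=130.3°, groundspeed=164.8 kt
Leg 5: track=154.6°, groundspeed=160.2 kt
Leg 6: track=342.7°, groundspeed=207.9 kt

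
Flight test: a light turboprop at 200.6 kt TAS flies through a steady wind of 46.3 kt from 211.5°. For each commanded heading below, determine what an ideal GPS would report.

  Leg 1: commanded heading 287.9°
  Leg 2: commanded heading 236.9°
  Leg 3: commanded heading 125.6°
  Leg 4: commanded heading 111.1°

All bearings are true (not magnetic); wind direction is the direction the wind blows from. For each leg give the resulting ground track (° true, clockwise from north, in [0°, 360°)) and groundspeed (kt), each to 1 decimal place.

Leg 1: track=301.2°, groundspeed=195.0 kt
Leg 2: track=244.0°, groundspeed=160.0 kt
Leg 3: track=112.4°, groundspeed=202.6 kt
Leg 4: track=98.8°, groundspeed=213.9 kt

Leg 1: heading 287.9°; drift +13.3° → track 301.2°, groundspeed 195.0 kt
Leg 2: heading 236.9°; drift +7.1° → track 244.0°, groundspeed 160.0 kt
Leg 3: heading 125.6°; drift -13.2° → track 112.4°, groundspeed 202.6 kt
Leg 4: heading 111.1°; drift -12.3° → track 98.8°, groundspeed 213.9 kt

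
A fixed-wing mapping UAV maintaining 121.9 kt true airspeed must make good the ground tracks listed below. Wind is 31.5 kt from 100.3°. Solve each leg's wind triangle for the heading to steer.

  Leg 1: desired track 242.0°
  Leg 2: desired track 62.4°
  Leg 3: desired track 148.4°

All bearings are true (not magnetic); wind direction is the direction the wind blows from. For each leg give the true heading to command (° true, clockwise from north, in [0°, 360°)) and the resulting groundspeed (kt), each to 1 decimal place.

Leg 1: heading=232.8°, groundspeed=145.0 kt
Leg 2: heading=71.5°, groundspeed=95.5 kt
Leg 3: heading=137.3°, groundspeed=98.6 kt

Leg 1: desired track 242.0°; wind correction -9.2° → command heading 232.8°, groundspeed 145.0 kt
Leg 2: desired track 62.4°; wind correction +9.1° → command heading 71.5°, groundspeed 95.5 kt
Leg 3: desired track 148.4°; wind correction -11.1° → command heading 137.3°, groundspeed 98.6 kt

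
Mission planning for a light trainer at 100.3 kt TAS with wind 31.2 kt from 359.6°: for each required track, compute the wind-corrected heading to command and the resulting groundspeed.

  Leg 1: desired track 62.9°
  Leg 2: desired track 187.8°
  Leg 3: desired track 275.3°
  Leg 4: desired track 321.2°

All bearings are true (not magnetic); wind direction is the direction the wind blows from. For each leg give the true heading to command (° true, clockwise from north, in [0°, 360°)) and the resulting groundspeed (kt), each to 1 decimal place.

Leg 1: heading=46.8°, groundspeed=82.3 kt
Leg 2: heading=190.3°, groundspeed=131.1 kt
Leg 3: heading=293.3°, groundspeed=92.3 kt
Leg 4: heading=332.3°, groundspeed=74.0 kt

Leg 1: desired track 62.9°; wind correction -16.1° → command heading 46.8°, groundspeed 82.3 kt
Leg 2: desired track 187.8°; wind correction +2.5° → command heading 190.3°, groundspeed 131.1 kt
Leg 3: desired track 275.3°; wind correction +18.0° → command heading 293.3°, groundspeed 92.3 kt
Leg 4: desired track 321.2°; wind correction +11.1° → command heading 332.3°, groundspeed 74.0 kt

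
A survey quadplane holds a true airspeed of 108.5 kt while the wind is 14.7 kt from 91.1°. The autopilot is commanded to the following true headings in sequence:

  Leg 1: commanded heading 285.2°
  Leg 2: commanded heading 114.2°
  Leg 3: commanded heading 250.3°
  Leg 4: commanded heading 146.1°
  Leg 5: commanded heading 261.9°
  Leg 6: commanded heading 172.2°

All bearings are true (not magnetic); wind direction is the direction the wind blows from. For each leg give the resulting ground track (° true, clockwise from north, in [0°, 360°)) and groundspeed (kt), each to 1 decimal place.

Leg 1: heading 285.2°; drift -1.7° → track 283.5°, groundspeed 122.8 kt
Leg 2: heading 114.2°; drift +3.5° → track 117.7°, groundspeed 95.2 kt
Leg 3: heading 250.3°; drift +2.4° → track 252.7°, groundspeed 122.4 kt
Leg 4: heading 146.1°; drift +6.9° → track 153.0°, groundspeed 100.8 kt
Leg 5: heading 261.9°; drift +1.1° → track 263.0°, groundspeed 123.0 kt
Leg 6: heading 172.2°; drift +7.8° → track 180.0°, groundspeed 107.2 kt

Leg 1: track=283.5°, groundspeed=122.8 kt
Leg 2: track=117.7°, groundspeed=95.2 kt
Leg 3: track=252.7°, groundspeed=122.4 kt
Leg 4: track=153.0°, groundspeed=100.8 kt
Leg 5: track=263.0°, groundspeed=123.0 kt
Leg 6: track=180.0°, groundspeed=107.2 kt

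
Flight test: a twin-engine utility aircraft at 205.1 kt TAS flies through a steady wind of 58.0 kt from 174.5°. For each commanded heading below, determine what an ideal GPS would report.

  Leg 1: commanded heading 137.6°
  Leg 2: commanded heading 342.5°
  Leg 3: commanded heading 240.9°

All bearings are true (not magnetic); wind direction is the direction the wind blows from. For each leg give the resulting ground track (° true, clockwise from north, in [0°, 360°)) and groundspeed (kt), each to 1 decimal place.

Leg 1: track=125.2°, groundspeed=162.5 kt
Leg 2: track=345.1°, groundspeed=262.1 kt
Leg 3: track=257.2°, groundspeed=189.5 kt

Leg 1: heading 137.6°; drift -12.4° → track 125.2°, groundspeed 162.5 kt
Leg 2: heading 342.5°; drift +2.6° → track 345.1°, groundspeed 262.1 kt
Leg 3: heading 240.9°; drift +16.3° → track 257.2°, groundspeed 189.5 kt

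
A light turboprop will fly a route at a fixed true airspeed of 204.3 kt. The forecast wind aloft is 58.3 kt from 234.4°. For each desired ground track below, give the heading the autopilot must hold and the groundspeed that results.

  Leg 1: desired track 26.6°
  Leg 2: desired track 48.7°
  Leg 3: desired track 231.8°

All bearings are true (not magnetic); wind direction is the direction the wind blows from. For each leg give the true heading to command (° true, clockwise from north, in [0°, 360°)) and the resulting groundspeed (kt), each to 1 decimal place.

Leg 1: desired track 26.6°; wind correction -7.6° → command heading 19.0°, groundspeed 254.1 kt
Leg 2: desired track 48.7°; wind correction -1.6° → command heading 47.1°, groundspeed 262.2 kt
Leg 3: desired track 231.8°; wind correction +0.7° → command heading 232.5°, groundspeed 146.0 kt

Leg 1: heading=19.0°, groundspeed=254.1 kt
Leg 2: heading=47.1°, groundspeed=262.2 kt
Leg 3: heading=232.5°, groundspeed=146.0 kt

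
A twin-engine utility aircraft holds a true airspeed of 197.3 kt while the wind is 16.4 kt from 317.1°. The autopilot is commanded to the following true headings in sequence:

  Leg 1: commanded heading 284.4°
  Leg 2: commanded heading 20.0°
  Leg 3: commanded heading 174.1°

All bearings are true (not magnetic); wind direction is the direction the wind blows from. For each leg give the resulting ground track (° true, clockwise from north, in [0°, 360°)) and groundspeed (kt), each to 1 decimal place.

Leg 1: track=281.6°, groundspeed=183.7 kt
Leg 2: track=24.4°, groundspeed=190.4 kt
Leg 3: track=171.4°, groundspeed=210.6 kt

Leg 1: heading 284.4°; drift -2.8° → track 281.6°, groundspeed 183.7 kt
Leg 2: heading 20.0°; drift +4.4° → track 24.4°, groundspeed 190.4 kt
Leg 3: heading 174.1°; drift -2.7° → track 171.4°, groundspeed 210.6 kt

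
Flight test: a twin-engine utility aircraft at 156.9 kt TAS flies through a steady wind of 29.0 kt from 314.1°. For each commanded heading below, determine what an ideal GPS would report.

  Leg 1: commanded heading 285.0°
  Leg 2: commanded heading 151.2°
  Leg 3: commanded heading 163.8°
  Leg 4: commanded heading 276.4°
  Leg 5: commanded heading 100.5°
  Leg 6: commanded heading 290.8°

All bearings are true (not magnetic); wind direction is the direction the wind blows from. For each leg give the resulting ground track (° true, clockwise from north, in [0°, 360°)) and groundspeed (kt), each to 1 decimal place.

Leg 1: heading 285.0°; drift -6.1° → track 278.9°, groundspeed 132.3 kt
Leg 2: heading 151.2°; drift -2.6° → track 148.6°, groundspeed 184.8 kt
Leg 3: heading 163.8°; drift -4.5° → track 159.3°, groundspeed 182.7 kt
Leg 4: heading 276.4°; drift -7.5° → track 268.9°, groundspeed 135.1 kt
Leg 5: heading 100.5°; drift +5.1° → track 105.6°, groundspeed 181.8 kt
Leg 6: heading 290.8°; drift -5.0° → track 285.8°, groundspeed 130.8 kt

Leg 1: track=278.9°, groundspeed=132.3 kt
Leg 2: track=148.6°, groundspeed=184.8 kt
Leg 3: track=159.3°, groundspeed=182.7 kt
Leg 4: track=268.9°, groundspeed=135.1 kt
Leg 5: track=105.6°, groundspeed=181.8 kt
Leg 6: track=285.8°, groundspeed=130.8 kt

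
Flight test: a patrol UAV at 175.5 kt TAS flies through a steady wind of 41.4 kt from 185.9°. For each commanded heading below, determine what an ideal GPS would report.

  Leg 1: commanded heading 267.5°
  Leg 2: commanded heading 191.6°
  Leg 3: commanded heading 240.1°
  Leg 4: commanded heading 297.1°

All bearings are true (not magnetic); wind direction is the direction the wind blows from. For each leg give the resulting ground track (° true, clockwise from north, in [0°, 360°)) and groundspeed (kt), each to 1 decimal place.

Leg 1: track=281.1°, groundspeed=174.3 kt
Leg 2: track=193.4°, groundspeed=134.4 kt
Leg 3: track=252.6°, groundspeed=155.0 kt
Leg 4: track=308.6°, groundspeed=194.3 kt

Leg 1: heading 267.5°; drift +13.6° → track 281.1°, groundspeed 174.3 kt
Leg 2: heading 191.6°; drift +1.8° → track 193.4°, groundspeed 134.4 kt
Leg 3: heading 240.1°; drift +12.5° → track 252.6°, groundspeed 155.0 kt
Leg 4: heading 297.1°; drift +11.5° → track 308.6°, groundspeed 194.3 kt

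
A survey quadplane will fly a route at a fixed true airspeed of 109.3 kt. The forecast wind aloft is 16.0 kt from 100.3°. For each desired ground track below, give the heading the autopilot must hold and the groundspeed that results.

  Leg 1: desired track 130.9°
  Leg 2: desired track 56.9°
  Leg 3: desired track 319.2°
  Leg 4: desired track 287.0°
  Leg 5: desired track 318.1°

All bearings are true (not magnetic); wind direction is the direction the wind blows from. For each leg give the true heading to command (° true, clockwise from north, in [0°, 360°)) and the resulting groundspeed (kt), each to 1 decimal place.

Leg 1: heading=126.6°, groundspeed=95.2 kt
Leg 2: heading=62.7°, groundspeed=97.1 kt
Leg 3: heading=324.5°, groundspeed=121.3 kt
Leg 4: heading=288.0°, groundspeed=125.2 kt
Leg 5: heading=323.2°, groundspeed=121.5 kt

Leg 1: desired track 130.9°; wind correction -4.3° → command heading 126.6°, groundspeed 95.2 kt
Leg 2: desired track 56.9°; wind correction +5.8° → command heading 62.7°, groundspeed 97.1 kt
Leg 3: desired track 319.2°; wind correction +5.3° → command heading 324.5°, groundspeed 121.3 kt
Leg 4: desired track 287.0°; wind correction +1.0° → command heading 288.0°, groundspeed 125.2 kt
Leg 5: desired track 318.1°; wind correction +5.1° → command heading 323.2°, groundspeed 121.5 kt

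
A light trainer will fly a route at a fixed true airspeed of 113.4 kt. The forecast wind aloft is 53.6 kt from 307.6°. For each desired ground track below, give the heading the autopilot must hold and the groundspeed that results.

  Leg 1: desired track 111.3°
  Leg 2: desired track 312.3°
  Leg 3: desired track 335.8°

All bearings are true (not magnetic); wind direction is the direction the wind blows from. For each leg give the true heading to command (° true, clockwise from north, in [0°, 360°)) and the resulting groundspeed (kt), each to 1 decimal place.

Leg 1: desired track 111.3°; wind correction -7.6° → command heading 103.7°, groundspeed 163.8 kt
Leg 2: desired track 312.3°; wind correction -2.2° → command heading 310.1°, groundspeed 59.9 kt
Leg 3: desired track 335.8°; wind correction -12.9° → command heading 322.9°, groundspeed 63.3 kt

Leg 1: heading=103.7°, groundspeed=163.8 kt
Leg 2: heading=310.1°, groundspeed=59.9 kt
Leg 3: heading=322.9°, groundspeed=63.3 kt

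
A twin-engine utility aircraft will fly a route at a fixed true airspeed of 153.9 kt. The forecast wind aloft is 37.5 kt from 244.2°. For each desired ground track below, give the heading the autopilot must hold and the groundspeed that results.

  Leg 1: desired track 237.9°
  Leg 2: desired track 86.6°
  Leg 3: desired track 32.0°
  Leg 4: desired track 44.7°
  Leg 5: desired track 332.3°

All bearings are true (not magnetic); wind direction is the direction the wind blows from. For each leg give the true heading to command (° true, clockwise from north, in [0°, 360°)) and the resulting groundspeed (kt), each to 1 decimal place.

Leg 1: desired track 237.9°; wind correction +1.5° → command heading 239.4°, groundspeed 116.6 kt
Leg 2: desired track 86.6°; wind correction +5.3° → command heading 91.9°, groundspeed 187.9 kt
Leg 3: desired track 32.0°; wind correction -7.5° → command heading 24.5°, groundspeed 184.3 kt
Leg 4: desired track 44.7°; wind correction -4.7° → command heading 40.0°, groundspeed 188.7 kt
Leg 5: desired track 332.3°; wind correction -14.1° → command heading 318.2°, groundspeed 148.0 kt

Leg 1: heading=239.4°, groundspeed=116.6 kt
Leg 2: heading=91.9°, groundspeed=187.9 kt
Leg 3: heading=24.5°, groundspeed=184.3 kt
Leg 4: heading=40.0°, groundspeed=188.7 kt
Leg 5: heading=318.2°, groundspeed=148.0 kt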